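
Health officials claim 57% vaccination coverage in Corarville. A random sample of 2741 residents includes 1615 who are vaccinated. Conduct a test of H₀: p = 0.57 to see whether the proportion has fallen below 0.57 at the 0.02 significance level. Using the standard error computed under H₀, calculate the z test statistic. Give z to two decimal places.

z = 2.03

p̂ = 1615/2741 = 0.58920.
Under H₀, SE = √(0.57·0.43/2741) = √(8.94199e-05) = 0.00946.
z = (0.58920 − 0.57)/0.00946 = 0.01920/0.00946 = 2.03.
p-value = P(Z < 2.031) ≈ 0.9788. With α = 0.02, fail to reject H₀.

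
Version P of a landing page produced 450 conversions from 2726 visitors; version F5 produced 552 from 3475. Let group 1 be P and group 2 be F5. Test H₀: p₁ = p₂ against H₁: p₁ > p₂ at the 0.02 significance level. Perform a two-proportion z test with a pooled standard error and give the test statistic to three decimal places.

p̂₁ = 450/2726 ≈ 0.16508, p̂₂ = 552/3475 ≈ 0.15885.
Pooled p̂ = (450+552)/(2726+3475) = 1002/6201 = 0.16159.
SE = √(p̂(1−p̂)(1/n₁+1/n₂)) = √(0.16159·0.83841·0.000654608) = √(8.8684e-05) = 0.00942.
z = (0.16508 − 0.15885)/0.00942 = 0.00623/0.00942 = 0.661.
p-value = P(Z > 0.661) ≈ 0.2542; since p > α = 0.02, fail to reject H₀.

z = 0.661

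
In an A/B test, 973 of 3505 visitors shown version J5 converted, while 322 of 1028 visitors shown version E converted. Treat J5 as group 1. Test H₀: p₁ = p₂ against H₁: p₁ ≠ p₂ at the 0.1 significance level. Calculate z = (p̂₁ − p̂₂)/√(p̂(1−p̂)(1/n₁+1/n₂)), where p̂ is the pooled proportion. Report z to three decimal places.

z = -2.223

p̂₁ = 973/3505 ≈ 0.277603, p̂₂ = 322/1028 ≈ 0.313230.
Pooled p̂ = (973+322)/(3505+1028) = 1295/4533 = 0.285683.
SE = √(0.204068 × 0.00125807) = 0.016023.
z = (0.277603 − 0.313230)/0.016023 = -0.035627/0.016023 = -2.223.
Two-sided p-value ≈ 2·Φ(−2.223) = 0.0262; since p < α = 0.1, reject H₀.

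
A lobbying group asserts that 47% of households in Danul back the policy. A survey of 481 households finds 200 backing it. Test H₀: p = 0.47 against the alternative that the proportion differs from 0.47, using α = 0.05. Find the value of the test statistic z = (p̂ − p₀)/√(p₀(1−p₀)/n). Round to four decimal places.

p̂ = 200/481 = 0.415800.
SE = √(p₀(1−p₀)/n) = √(0.2491/481) = 0.022757.
z = (0.415800 − 0.47)/0.022757 = -0.054200/0.022757 = -2.3817.
p-value = 2·P(Z > 2.382) ≈ 0.0172. With α = 0.05, reject H₀.

z = -2.3817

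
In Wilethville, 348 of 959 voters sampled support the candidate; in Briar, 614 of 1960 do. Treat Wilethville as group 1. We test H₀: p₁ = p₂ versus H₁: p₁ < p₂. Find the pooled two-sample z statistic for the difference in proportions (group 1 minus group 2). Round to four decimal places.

z = 2.6783

p̂₁ = 348/959 ≈ 0.362878, p̂₂ = 614/1960 ≈ 0.313265.
Pooled p̂ = (348+614)/(959+1960) = 962/2919 = 0.329565.
SE = √(p̂(1−p̂)(1/n₁+1/n₂)) = √(0.329565·0.670435·0.00155296) = √(0.000343129) = 0.018524.
z = (0.362878 − 0.313265)/0.018524 = 0.049613/0.018524 = 2.6783.
p-value = P(Z < 2.678) ≈ 0.9963.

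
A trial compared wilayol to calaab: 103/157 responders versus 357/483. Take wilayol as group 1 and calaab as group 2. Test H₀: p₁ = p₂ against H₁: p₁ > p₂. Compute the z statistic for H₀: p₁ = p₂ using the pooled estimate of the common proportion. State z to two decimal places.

p̂₁ = 103/157 = 0.6561, p̂₂ = 357/483 = 0.7391.
Pooled p̂ = (103+357)/(157+483) = 460/640 = 0.7188.
SE = √(0.202148 × 0.00843982) = 0.0413.
z = (0.6561 − 0.7391)/0.0413 = -0.0830/0.0413 = -2.01.
p-value = P(Z > -2.011) ≈ 0.9779.

z = -2.01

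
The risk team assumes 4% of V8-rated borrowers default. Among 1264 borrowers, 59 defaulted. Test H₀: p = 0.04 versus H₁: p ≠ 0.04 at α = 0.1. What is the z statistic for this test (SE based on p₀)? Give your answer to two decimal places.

p̂ = 59/1264 ≈ 0.04668.
Standard error under H₀: √(0.04×0.96/1264) = 0.00551.
z = (0.04668 − 0.04)/0.00551 = 0.00668/0.00551 = 1.21.
Two-sided p-value ≈ 2·Φ(−1.211) = 0.2257, so at α = 0.1 we fail to reject H₀.

z = 1.21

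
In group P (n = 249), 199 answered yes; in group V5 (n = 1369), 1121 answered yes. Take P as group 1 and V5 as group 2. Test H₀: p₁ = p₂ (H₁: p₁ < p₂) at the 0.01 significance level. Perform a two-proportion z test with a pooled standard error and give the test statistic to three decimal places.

z = -0.736

p̂₁ = 199/249 = 0.79920, p̂₂ = 1121/1369 = 0.81885.
Pooled p̂ = (199+1121)/(249+1369) = 1320/1618 = 0.81582.
SE = √(0.150256 × 0.00474652) = 0.02671.
z = (0.79920 − 0.81885)/0.02671 = -0.01965/0.02671 = -0.736.
p-value = P(Z < -0.736) ≈ 0.2309, so at α = 0.01 we fail to reject H₀.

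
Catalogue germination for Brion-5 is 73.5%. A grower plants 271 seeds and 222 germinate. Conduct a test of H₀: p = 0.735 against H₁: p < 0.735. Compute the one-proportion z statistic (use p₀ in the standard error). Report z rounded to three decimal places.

p̂ = 222/271 ≈ 0.81919.
SE = √(p₀(1−p₀)/n) = √(0.19478/271) = 0.02681.
z = (0.81919 − 0.735)/0.02681 = 0.08419/0.02681 = 3.140.
p-value = P(Z < 3.140) ≈ 0.9992.

z = 3.140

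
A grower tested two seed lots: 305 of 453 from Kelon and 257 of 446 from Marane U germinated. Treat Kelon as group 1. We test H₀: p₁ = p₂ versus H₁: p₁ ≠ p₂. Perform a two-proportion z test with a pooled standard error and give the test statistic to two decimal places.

z = 3.01

p̂₁ = 305/453 = 0.6733, p̂₂ = 257/446 = 0.5762.
Pooled p̂ = (305+257)/(453+446) = 562/899 = 0.6251.
SE = √(0.23434 × 0.00444966) = 0.0323.
z = (0.6733 − 0.5762)/0.0323 = 0.0971/0.0323 = 3.01.
Two-sided p-value ≈ 2·Φ(−3.006) = 0.0027.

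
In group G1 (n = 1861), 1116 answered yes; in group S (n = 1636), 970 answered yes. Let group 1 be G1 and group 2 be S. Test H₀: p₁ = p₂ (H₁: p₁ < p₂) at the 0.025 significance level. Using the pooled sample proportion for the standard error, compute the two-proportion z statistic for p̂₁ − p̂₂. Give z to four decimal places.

z = 0.4071

p̂₁ = 1116/1861 = 0.5996776, p̂₂ = 970/1636 = 0.5929095.
Pooled p̂ = (1116+970)/(1861+1636) = 2086/3497 = 0.5965113.
SE = √(p̂(1−p̂)(1/n₁+1/n₂)) = √(0.5965113·0.4034887·0.00114859) = √(0.00027645) = 0.0166268.
z = (0.5996776 − 0.5929095)/0.0166268 = 0.0067681/0.0166268 = 0.4071.
p-value = P(Z < 0.407) ≈ 0.6580. With α = 0.025, fail to reject H₀.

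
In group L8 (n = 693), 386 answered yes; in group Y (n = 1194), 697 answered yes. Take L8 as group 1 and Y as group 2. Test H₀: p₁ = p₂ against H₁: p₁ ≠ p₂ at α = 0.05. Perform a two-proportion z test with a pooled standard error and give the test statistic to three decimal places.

z = -1.133

p̂₁ = 386/693 = 0.55700, p̂₂ = 697/1194 = 0.58375.
Pooled p̂ = (386+697)/(693+1194) = 1083/1887 = 0.57393.
SE = √(p̂(1−p̂)(1/n₁+1/n₂)) = √(0.57393·0.42607·0.00228052) = √(0.000557667) = 0.02361.
z = (0.55700 − 0.58375)/0.02361 = -0.02675/0.02361 = -1.133.
p-value = 2·P(Z > 1.133) ≈ 0.2573, so at α = 0.05 we fail to reject H₀.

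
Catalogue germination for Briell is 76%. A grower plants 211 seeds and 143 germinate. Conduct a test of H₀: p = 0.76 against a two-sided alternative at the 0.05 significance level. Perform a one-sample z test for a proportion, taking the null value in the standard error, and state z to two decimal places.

p̂ = 143/211 = 0.6777.
Standard error under H₀: √(0.76×0.24/211) = 0.0294.
z = (0.6777 − 0.76)/0.0294 = -0.0823/0.0294 = -2.80.
Two-sided p-value ≈ 2·Φ(−2.798) = 0.0051, so at α = 0.05 we reject H₀.

z = -2.80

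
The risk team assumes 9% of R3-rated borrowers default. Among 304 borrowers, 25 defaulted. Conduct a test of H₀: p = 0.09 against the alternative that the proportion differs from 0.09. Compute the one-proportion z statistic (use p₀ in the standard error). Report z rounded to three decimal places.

p̂ = 25/304 ≈ 0.08224.
Standard error under H₀: √(0.09×0.91/304) = 0.01641.
z = (0.08224 − 0.09)/0.01641 = -0.00776/0.01641 = -0.473.
Two-sided p-value ≈ 2·Φ(−0.473) = 0.6362.

z = -0.473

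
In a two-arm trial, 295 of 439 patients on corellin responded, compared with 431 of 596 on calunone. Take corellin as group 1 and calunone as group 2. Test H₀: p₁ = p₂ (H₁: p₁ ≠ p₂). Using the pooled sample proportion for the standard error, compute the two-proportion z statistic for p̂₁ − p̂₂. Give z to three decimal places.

z = -1.778

p̂₁ = 295/439 ≈ 0.67198, p̂₂ = 431/596 ≈ 0.72315.
Pooled p̂ = (295+431)/(439+596) = 726/1035 = 0.70145.
SE = √(0.209418 × 0.00395576) = 0.02878.
z = (0.67198 − 0.72315)/0.02878 = -0.05117/0.02878 = -1.778.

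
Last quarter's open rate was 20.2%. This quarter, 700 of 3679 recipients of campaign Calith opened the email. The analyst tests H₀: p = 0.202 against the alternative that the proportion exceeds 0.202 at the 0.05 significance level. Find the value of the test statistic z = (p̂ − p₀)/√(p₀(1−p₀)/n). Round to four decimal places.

z = -1.7722

p̂ = 700/3679 = 0.1902691.
SE = √(p₀(1−p₀)/n) = √(0.1612/3679) = 0.0066193.
z = (0.1902691 − 0.202)/0.0066193 = -0.0117309/0.0066193 = -1.7722.
p-value = P(Z > -1.772) ≈ 0.9618, so at α = 0.05 we fail to reject H₀.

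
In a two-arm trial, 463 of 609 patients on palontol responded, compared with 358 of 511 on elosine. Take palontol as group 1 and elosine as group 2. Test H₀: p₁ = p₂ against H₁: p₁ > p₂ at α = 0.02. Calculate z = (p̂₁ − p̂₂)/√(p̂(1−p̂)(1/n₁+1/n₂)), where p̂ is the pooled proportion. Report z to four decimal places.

p̂₁ = 463/609 ≈ 0.760263, p̂₂ = 358/511 ≈ 0.700587.
Pooled p̂ = (463+358)/(609+511) = 821/1120 = 0.733036.
SE = √(p̂(1−p̂)(1/n₁+1/n₂)) = √(0.733036·0.266964·0.00359898) = √(0.000704301) = 0.026539.
z = (0.760263 − 0.700587)/0.026539 = 0.059676/0.026539 = 2.2486.
p-value = P(Z > 2.249) ≈ 0.0123. With α = 0.02, reject H₀.

z = 2.2486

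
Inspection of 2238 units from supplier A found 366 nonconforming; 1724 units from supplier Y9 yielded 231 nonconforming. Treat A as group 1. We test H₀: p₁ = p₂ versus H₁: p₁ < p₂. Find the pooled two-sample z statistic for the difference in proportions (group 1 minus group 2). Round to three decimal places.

p̂₁ = 366/2238 ≈ 0.1635389, p̂₂ = 231/1724 ≈ 0.1339907.
Pooled p̂ = (366+231)/(2238+1724) = 597/3962 = 0.1506815.
SE = √(p̂(1−p̂)(1/n₁+1/n₂)) = √(0.1506815·0.8493185·0.00102687) = √(0.000131416) = 0.0114637.
z = (0.1635389 − 0.1339907)/0.0114637 = 0.0295482/0.0114637 = 2.578.
p-value = P(Z < 2.578) ≈ 0.9950.

z = 2.578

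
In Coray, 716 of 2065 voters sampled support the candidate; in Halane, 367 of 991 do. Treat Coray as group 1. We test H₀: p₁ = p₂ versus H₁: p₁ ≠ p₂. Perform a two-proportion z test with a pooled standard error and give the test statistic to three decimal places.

p̂₁ = 716/2065 ≈ 0.34673, p̂₂ = 367/991 ≈ 0.37033.
Pooled p̂ = (716+367)/(2065+991) = 1083/3056 = 0.35438.
SE = √(0.228796 × 0.00149334) = 0.01848.
z = (0.34673 − 0.37033)/0.01848 = -0.02360/0.01848 = -1.277.

z = -1.277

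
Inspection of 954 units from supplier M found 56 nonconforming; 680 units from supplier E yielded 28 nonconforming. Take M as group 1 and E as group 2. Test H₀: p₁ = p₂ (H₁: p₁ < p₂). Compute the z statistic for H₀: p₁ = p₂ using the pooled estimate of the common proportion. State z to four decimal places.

p̂₁ = 56/954 ≈ 0.058700, p̂₂ = 28/680 ≈ 0.041176.
Pooled p̂ = (56+28)/(954+680) = 84/1634 = 0.051408.
SE = √(0.0487648 × 0.00251881) = 0.011083.
z = (0.058700 − 0.041176)/0.011083 = 0.017524/0.011083 = 1.5812.
p-value = P(Z < 1.581) ≈ 0.9431.

z = 1.5812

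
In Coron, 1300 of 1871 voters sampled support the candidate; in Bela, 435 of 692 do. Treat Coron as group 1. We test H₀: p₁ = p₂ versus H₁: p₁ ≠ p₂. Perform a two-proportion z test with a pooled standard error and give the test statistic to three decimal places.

z = 3.182

p̂₁ = 1300/1871 ≈ 0.69482, p̂₂ = 435/692 ≈ 0.62861.
Pooled p̂ = (1300+435)/(1871+692) = 1735/2563 = 0.67694.
SE = √(p̂(1−p̂)(1/n₁+1/n₂)) = √(0.67694·0.32306·0.00197956) = √(0.000432914) = 0.02081.
z = (0.69482 − 0.62861)/0.02081 = 0.06621/0.02081 = 3.182.
Two-sided p-value ≈ 2·Φ(−3.182) = 0.0015.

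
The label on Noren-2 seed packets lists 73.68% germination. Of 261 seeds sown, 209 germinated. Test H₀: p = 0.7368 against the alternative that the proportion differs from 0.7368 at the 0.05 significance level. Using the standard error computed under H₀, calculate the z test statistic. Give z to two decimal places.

p̂ = 209/261 = 0.80077.
SE = √(p₀(1−p₀)/n) = √(0.19393/261) = 0.02726.
z = (0.80077 − 0.7368)/0.02726 = 0.06397/0.02726 = 2.35.
p-value = 2·P(Z > 2.347) ≈ 0.0189; since p < α = 0.05, reject H₀.

z = 2.35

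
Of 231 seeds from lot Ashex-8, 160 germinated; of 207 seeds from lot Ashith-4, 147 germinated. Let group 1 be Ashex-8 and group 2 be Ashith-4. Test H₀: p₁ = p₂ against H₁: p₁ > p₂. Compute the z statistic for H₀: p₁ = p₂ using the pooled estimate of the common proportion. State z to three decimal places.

z = -0.399

p̂₁ = 160/231 = 0.69264, p̂₂ = 147/207 = 0.71014.
Pooled p̂ = (160+147)/(231+207) = 307/438 = 0.70091.
SE = √(0.209634 × 0.00915992) = 0.04382.
z = (0.69264 − 0.71014)/0.04382 = -0.01750/0.04382 = -0.399.
p-value = P(Z > -0.399) ≈ 0.6552.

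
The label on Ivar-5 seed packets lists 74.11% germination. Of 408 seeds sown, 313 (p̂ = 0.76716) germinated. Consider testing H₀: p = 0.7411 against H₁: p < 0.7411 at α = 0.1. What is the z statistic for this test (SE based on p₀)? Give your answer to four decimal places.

p̂ = 313/408 ≈ 0.767157.
Standard error under H₀: √(0.7411×0.2589/408) = 0.021686.
z = (0.767157 − 0.7411)/0.021686 = 0.026057/0.021686 = 1.2016.
p-value = P(Z < 1.202) ≈ 0.8852; since p > α = 0.1, fail to reject H₀.

z = 1.2016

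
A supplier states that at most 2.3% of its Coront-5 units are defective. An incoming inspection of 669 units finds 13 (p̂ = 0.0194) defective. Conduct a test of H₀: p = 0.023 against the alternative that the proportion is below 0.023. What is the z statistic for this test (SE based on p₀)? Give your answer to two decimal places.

z = -0.62

p̂ = 13/669 = 0.0194.
SE = √(p₀(1−p₀)/n) = √(0.022471/669) = 0.0058.
z = (0.0194 − 0.023)/0.0058 = -0.0036/0.0058 = -0.62.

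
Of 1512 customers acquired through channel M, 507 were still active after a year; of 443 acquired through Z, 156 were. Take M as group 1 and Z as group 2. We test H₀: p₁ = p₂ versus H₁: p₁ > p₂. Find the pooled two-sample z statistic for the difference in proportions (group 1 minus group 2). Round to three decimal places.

p̂₁ = 507/1512 ≈ 0.33532, p̂₂ = 156/443 ≈ 0.35214.
Pooled p̂ = (507+156)/(1512+443) = 663/1955 = 0.33913.
SE = √(p̂(1−p̂)(1/n₁+1/n₂)) = √(0.33913·0.66087·0.00291871) = √(0.000654145) = 0.02558.
z = (0.33532 − 0.35214)/0.02558 = -0.01682/0.02558 = -0.658.
p-value = P(Z > -0.658) ≈ 0.7447.

z = -0.658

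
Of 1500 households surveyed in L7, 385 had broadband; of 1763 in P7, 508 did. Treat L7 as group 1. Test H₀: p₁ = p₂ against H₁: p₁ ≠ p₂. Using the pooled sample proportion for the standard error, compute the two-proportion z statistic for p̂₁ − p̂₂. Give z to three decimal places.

p̂₁ = 385/1500 ≈ 0.25667, p̂₂ = 508/1763 ≈ 0.28815.
Pooled p̂ = (385+508)/(1500+1763) = 893/3263 = 0.27367.
SE = √(0.198777 × 0.00123388) = 0.01566.
z = (0.25667 − 0.28815)/0.01566 = -0.03148/0.01566 = -2.010.
p-value = 2·P(Z > 2.010) ≈ 0.0444.

z = -2.010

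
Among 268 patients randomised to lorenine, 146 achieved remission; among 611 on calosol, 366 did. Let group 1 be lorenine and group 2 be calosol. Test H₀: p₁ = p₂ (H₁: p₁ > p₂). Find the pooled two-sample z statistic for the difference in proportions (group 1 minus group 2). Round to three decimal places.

p̂₁ = 146/268 = 0.54478, p̂₂ = 366/611 = 0.59902.
Pooled p̂ = (146+366)/(268+611) = 512/879 = 0.58248.
SE = √(p̂(1−p̂)(1/n₁+1/n₂)) = √(0.58248·0.41752·0.005368) = √(0.00130548) = 0.03613.
z = (0.54478 − 0.59902)/0.03613 = -0.05424/0.03613 = -1.501.

z = -1.501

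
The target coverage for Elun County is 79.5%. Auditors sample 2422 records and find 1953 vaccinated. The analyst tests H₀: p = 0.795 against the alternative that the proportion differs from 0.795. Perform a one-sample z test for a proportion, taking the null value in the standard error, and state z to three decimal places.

p̂ = 1953/2422 ≈ 0.80636.
Under H₀, SE = √(0.795·0.205/2422) = √(6.72894e-05) = 0.00820.
z = (0.80636 − 0.795)/0.00820 = 0.01136/0.00820 = 1.385.
Two-sided p-value ≈ 2·Φ(−1.385) = 0.1662.

z = 1.385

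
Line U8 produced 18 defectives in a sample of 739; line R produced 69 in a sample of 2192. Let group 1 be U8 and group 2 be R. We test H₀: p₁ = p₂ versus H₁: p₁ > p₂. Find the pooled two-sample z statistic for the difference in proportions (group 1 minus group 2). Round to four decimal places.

p̂₁ = 18/739 = 0.024357, p̂₂ = 69/2192 = 0.031478.
Pooled p̂ = (18+69)/(739+2192) = 87/2931 = 0.029683.
SE = √(p̂(1−p̂)(1/n₁+1/n₂)) = √(0.029683·0.970317·0.00180938) = √(5.21132e-05) = 0.007219.
z = (0.024357 − 0.031478)/0.007219 = -0.007121/0.007219 = -0.9864.
p-value = P(Z > -0.986) ≈ 0.8380.

z = -0.9864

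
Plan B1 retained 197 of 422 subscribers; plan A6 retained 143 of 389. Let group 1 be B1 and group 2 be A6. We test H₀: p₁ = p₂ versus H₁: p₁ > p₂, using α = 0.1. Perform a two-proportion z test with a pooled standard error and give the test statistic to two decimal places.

p̂₁ = 197/422 = 0.4668, p̂₂ = 143/389 = 0.3676.
Pooled p̂ = (197+143)/(422+389) = 340/811 = 0.4192.
SE = √(0.243477 × 0.00494036) = 0.0347.
z = (0.4668 − 0.3676)/0.0347 = 0.0992/0.0347 = 2.86.
p-value = P(Z > 2.861) ≈ 0.0021. With α = 0.1, reject H₀.

z = 2.86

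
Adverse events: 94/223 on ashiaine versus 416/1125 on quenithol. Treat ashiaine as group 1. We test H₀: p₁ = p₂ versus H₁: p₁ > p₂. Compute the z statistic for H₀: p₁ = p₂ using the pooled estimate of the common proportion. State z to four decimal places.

p̂₁ = 94/223 ≈ 0.4215247, p̂₂ = 416/1125 ≈ 0.3697778.
Pooled p̂ = (94+416)/(223+1125) = 510/1348 = 0.3783383.
SE = √(p̂(1−p̂)(1/n₁+1/n₂)) = √(0.3783383·0.6216617·0.00537319) = √(0.00126377) = 0.0355495.
z = (0.4215247 − 0.3697778)/0.0355495 = 0.0517469/0.0355495 = 1.4556.

z = 1.4556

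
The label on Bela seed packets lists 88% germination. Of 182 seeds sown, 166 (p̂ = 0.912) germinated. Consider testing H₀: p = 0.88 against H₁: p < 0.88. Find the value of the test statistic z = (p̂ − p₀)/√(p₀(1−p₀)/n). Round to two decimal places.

z = 1.33

p̂ = 166/182 = 0.9121.
SE = √(p₀(1−p₀)/n) = √(0.1056/182) = 0.0241.
z = (0.9121 − 0.88)/0.0241 = 0.0321/0.0241 = 1.33.
p-value = P(Z < 1.332) ≈ 0.9086.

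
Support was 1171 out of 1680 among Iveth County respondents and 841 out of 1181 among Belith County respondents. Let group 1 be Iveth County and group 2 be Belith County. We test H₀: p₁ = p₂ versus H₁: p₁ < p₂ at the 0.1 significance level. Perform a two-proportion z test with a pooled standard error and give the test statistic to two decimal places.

p̂₁ = 1171/1680 ≈ 0.6970, p̂₂ = 841/1181 ≈ 0.7121.
Pooled p̂ = (1171+841)/(1680+1181) = 2012/2861 = 0.7033.
SE = √(0.208689 × 0.00144198) = 0.0173.
z = (0.6970 − 0.7121)/0.0173 = -0.0151/0.0173 = -0.87.
p-value = P(Z < -0.870) ≈ 0.1923, so at α = 0.1 we fail to reject H₀.

z = -0.87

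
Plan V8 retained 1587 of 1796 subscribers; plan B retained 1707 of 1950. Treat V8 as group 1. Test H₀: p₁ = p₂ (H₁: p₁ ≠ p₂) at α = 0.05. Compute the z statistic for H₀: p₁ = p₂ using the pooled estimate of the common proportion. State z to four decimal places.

z = 0.7740

p̂₁ = 1587/1796 = 0.883630, p̂₂ = 1707/1950 = 0.875385.
Pooled p̂ = (1587+1707)/(1796+1950) = 3294/3746 = 0.879338.
SE = √(p̂(1−p̂)(1/n₁+1/n₂)) = √(0.879338·0.120662·0.00106961) = √(0.000113489) = 0.010653.
z = (0.883630 − 0.875385)/0.010653 = 0.008245/0.010653 = 0.7740.
Two-sided p-value ≈ 2·Φ(−0.774) = 0.4389. With α = 0.05, fail to reject H₀.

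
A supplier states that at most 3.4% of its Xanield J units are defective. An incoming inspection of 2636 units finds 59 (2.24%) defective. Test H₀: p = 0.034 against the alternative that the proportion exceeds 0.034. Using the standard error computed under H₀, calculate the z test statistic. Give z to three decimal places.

p̂ = 59/2636 ≈ 0.022382.
Under H₀, SE = √(0.034·0.966/2636) = √(1.24598e-05) = 0.003530.
z = (0.022382 − 0.034)/0.003530 = -0.011618/0.003530 = -3.291.
p-value = P(Z > -3.291) ≈ 0.9995.

z = -3.291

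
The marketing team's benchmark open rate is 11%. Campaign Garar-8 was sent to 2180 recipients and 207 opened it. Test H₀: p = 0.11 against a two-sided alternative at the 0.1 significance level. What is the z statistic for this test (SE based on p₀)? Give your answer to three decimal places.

p̂ = 207/2180 = 0.094954.
Under H₀, SE = √(0.11·0.89/2180) = √(4.49083e-05) = 0.006701.
z = (0.094954 − 0.11)/0.006701 = -0.015046/0.006701 = -2.245.
p-value = 2·P(Z > 2.245) ≈ 0.0248. With α = 0.1, reject H₀.

z = -2.245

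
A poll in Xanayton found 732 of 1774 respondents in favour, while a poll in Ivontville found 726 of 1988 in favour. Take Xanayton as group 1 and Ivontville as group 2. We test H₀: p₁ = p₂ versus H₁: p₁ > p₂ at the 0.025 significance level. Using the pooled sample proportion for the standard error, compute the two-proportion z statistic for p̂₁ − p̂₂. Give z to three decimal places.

z = 2.981

p̂₁ = 732/1774 ≈ 0.412627, p̂₂ = 726/1988 ≈ 0.365191.
Pooled p̂ = (732+726)/(1774+1988) = 1458/3762 = 0.387560.
SE = √(p̂(1−p̂)(1/n₁+1/n₂)) = √(0.387560·0.612440·0.00106672) = √(0.000253193) = 0.015912.
z = (0.412627 − 0.365191)/0.015912 = 0.047436/0.015912 = 2.981.
p-value = P(Z > 2.981) ≈ 0.0014, so at α = 0.025 we reject H₀.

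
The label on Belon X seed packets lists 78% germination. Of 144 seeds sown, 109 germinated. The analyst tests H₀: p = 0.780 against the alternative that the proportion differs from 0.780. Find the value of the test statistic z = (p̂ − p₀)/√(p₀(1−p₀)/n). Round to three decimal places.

p̂ = 109/144 = 0.75694.
Standard error under H₀: √(0.78×0.22/144) = 0.03452.
z = (0.75694 − 0.78)/0.03452 = -0.02306/0.03452 = -0.668.
p-value = 2·P(Z > 0.668) ≈ 0.5042.

z = -0.668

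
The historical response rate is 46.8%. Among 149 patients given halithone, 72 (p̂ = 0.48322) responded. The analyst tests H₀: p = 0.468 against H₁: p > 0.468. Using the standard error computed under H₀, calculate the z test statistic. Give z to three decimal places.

z = 0.372

p̂ = 72/149 = 0.48322.
Under H₀, SE = √(0.468·0.532/149) = √(0.00167098) = 0.04088.
z = (0.48322 − 0.468)/0.04088 = 0.01522/0.04088 = 0.372.
p-value = P(Z > 0.372) ≈ 0.3548.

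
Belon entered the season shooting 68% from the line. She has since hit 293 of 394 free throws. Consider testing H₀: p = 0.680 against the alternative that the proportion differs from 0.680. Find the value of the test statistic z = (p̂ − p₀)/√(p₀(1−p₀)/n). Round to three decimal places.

z = 2.709

p̂ = 293/394 = 0.74365.
SE = √(p₀(1−p₀)/n) = √(0.2176/394) = 0.02350.
z = (0.74365 − 0.68)/0.02350 = 0.06365/0.02350 = 2.709.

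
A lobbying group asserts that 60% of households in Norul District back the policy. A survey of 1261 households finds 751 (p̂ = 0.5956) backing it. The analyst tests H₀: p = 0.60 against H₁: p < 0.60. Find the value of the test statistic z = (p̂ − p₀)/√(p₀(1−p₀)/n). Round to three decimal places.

p̂ = 751/1261 ≈ 0.59556.
SE = √(p₀(1−p₀)/n) = √(0.24/1261) = 0.01380.
z = (0.59556 − 0.6)/0.01380 = -0.00444/0.01380 = -0.322.

z = -0.322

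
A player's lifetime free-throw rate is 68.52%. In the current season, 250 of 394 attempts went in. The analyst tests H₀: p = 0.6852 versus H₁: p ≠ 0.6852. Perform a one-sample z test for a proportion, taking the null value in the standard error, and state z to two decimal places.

p̂ = 250/394 ≈ 0.6345.
SE = √(p₀(1−p₀)/n) = √(0.2157/394) = 0.0234.
z = (0.6345 − 0.6852)/0.0234 = -0.0507/0.0234 = -2.17.
Two-sided p-value ≈ 2·Φ(−2.166) = 0.0303.

z = -2.17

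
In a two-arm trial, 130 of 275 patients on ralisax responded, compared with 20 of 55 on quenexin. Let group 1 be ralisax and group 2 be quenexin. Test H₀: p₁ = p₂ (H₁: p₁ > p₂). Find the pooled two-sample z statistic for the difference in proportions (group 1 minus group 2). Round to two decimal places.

z = 1.48

p̂₁ = 130/275 ≈ 0.4727, p̂₂ = 20/55 ≈ 0.3636.
Pooled p̂ = (130+20)/(275+55) = 150/330 = 0.4545.
SE = √(p̂(1−p̂)(1/n₁+1/n₂)) = √(0.4545·0.5455·0.0218182) = √(0.00540947) = 0.0735.
z = (0.4727 − 0.3636)/0.0735 = 0.1091/0.0735 = 1.48.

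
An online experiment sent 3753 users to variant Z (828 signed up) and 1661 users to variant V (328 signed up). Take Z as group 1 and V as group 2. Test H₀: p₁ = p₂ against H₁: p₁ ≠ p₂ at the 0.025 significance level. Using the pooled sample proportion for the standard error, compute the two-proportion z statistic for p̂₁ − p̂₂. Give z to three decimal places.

p̂₁ = 828/3753 = 0.220624, p̂₂ = 328/1661 = 0.197471.
Pooled p̂ = (828+328)/(3753+1661) = 1156/5414 = 0.213521.
SE = √(p̂(1−p̂)(1/n₁+1/n₂)) = √(0.213521·0.786479·0.0008685) = √(0.000145847) = 0.012077.
z = (0.220624 − 0.197471)/0.012077 = 0.023153/0.012077 = 1.917.
Two-sided p-value ≈ 2·Φ(−1.917) = 0.0552. With α = 0.025, fail to reject H₀.

z = 1.917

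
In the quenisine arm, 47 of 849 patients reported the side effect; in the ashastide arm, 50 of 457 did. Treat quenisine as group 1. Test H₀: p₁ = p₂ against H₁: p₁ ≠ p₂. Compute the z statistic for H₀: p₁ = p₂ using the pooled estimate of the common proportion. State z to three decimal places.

p̂₁ = 47/849 = 0.055359, p̂₂ = 50/457 = 0.109409.
Pooled p̂ = (47+50)/(849+457) = 97/1306 = 0.074273.
SE = √(0.0687562 × 0.00336604) = 0.015213.
z = (0.055359 − 0.109409)/0.015213 = -0.054050/0.015213 = -3.553.
p-value = 2·P(Z > 3.553) ≈ 0.0004.

z = -3.553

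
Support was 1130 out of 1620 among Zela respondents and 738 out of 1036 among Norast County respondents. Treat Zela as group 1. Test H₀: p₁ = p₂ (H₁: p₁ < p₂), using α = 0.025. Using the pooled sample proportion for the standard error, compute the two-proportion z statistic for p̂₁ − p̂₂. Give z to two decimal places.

z = -0.82

p̂₁ = 1130/1620 = 0.6975, p̂₂ = 738/1036 = 0.7124.
Pooled p̂ = (1130+738)/(1620+1036) = 1868/2656 = 0.7033.
SE = √(p̂(1−p̂)(1/n₁+1/n₂)) = √(0.7033·0.2967·0.00158253) = √(0.000330218) = 0.0182.
z = (0.6975 − 0.7124)/0.0182 = -0.0149/0.0182 = -0.82.
p-value = P(Z < -0.816) ≈ 0.2073, so at α = 0.025 we fail to reject H₀.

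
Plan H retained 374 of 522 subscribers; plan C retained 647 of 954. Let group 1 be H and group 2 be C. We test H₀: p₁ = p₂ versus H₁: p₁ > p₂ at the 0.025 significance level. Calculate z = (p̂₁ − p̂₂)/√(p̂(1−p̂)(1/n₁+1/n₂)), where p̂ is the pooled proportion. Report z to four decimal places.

z = 1.5226

p̂₁ = 374/522 = 0.716475, p̂₂ = 647/954 = 0.678197.
Pooled p̂ = (374+647)/(522+954) = 1021/1476 = 0.691734.
SE = √(p̂(1−p̂)(1/n₁+1/n₂)) = √(0.691734·0.308266·0.00296393) = √(0.000632022) = 0.025140.
z = (0.716475 − 0.678197)/0.025140 = 0.038278/0.025140 = 1.5226.
p-value = P(Z > 1.523) ≈ 0.0639; since p > α = 0.025, fail to reject H₀.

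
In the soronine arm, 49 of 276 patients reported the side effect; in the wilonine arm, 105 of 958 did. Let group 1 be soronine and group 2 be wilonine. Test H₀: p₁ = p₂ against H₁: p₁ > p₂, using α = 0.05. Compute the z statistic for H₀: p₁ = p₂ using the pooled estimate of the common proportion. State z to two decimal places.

z = 3.01

p̂₁ = 49/276 ≈ 0.17754, p̂₂ = 105/958 ≈ 0.10960.
Pooled p̂ = (49+105)/(276+958) = 154/1234 = 0.12480.
SE = √(p̂(1−p̂)(1/n₁+1/n₂)) = √(0.12480·0.87520·0.00466703) = √(0.000509747) = 0.02258.
z = (0.17754 − 0.10960)/0.02258 = 0.06794/0.02258 = 3.01.
p-value = P(Z > 3.009) ≈ 0.0013, so at α = 0.05 we reject H₀.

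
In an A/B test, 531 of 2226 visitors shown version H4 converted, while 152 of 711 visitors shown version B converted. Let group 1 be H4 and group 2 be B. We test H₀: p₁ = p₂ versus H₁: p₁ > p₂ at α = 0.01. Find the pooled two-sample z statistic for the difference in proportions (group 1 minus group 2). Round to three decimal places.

z = 1.361

p̂₁ = 531/2226 = 0.238544, p̂₂ = 152/711 = 0.213783.
Pooled p̂ = (531+152)/(2226+711) = 683/2937 = 0.232550.
SE = √(p̂(1−p̂)(1/n₁+1/n₂)) = √(0.232550·0.767450·0.00185571) = √(0.000331189) = 0.018199.
z = (0.238544 − 0.213783)/0.018199 = 0.024761/0.018199 = 1.361.
p-value = P(Z > 1.361) ≈ 0.0868; since p > α = 0.01, fail to reject H₀.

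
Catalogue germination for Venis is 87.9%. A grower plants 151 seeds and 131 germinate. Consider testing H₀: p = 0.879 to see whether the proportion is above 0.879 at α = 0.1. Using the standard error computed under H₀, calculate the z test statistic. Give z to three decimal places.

z = -0.431

p̂ = 131/151 ≈ 0.86755.
Under H₀, SE = √(0.879·0.121/151) = √(0.000704364) = 0.02654.
z = (0.86755 − 0.879)/0.02654 = -0.01145/0.02654 = -0.431.
p-value = P(Z > -0.431) ≈ 0.6669; since p > α = 0.1, fail to reject H₀.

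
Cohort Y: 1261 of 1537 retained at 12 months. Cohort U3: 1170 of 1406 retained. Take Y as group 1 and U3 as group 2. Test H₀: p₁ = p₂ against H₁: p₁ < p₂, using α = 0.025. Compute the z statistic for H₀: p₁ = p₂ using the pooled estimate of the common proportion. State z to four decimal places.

p̂₁ = 1261/1537 = 0.820429, p̂₂ = 1170/1406 = 0.832148.
Pooled p̂ = (1261+1170)/(1537+1406) = 2431/2943 = 0.826028.
SE = √(p̂(1−p̂)(1/n₁+1/n₂)) = √(0.826028·0.173972·0.00136186) = √(0.000195707) = 0.013990.
z = (0.820429 − 0.832148)/0.013990 = -0.011719/0.013990 = -0.8377.
p-value = P(Z < -0.838) ≈ 0.2011, so at α = 0.025 we fail to reject H₀.

z = -0.8377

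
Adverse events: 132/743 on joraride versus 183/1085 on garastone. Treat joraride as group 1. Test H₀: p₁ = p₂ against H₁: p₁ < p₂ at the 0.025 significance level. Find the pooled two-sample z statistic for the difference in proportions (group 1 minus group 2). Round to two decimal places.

z = 0.50

p̂₁ = 132/743 ≈ 0.1777, p̂₂ = 183/1085 ≈ 0.1687.
Pooled p̂ = (132+183)/(743+1085) = 315/1828 = 0.1723.
SE = √(p̂(1−p̂)(1/n₁+1/n₂)) = √(0.1723·0.8277·0.00226755) = √(0.000323411) = 0.0180.
z = (0.1777 − 0.1687)/0.0180 = 0.0090/0.0180 = 0.50.
p-value = P(Z < 0.500) ≈ 0.6915. With α = 0.025, fail to reject H₀.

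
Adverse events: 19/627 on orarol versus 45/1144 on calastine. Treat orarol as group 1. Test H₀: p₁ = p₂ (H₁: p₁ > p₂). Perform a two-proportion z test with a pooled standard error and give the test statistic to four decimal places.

p̂₁ = 19/627 = 0.030303, p̂₂ = 45/1144 = 0.039336.
Pooled p̂ = (19+45)/(627+1144) = 64/1771 = 0.036138.
SE = √(0.0348318 × 0.00246902) = 0.009274.
z = (0.030303 − 0.039336)/0.009274 = -0.009033/0.009274 = -0.9740.

z = -0.9740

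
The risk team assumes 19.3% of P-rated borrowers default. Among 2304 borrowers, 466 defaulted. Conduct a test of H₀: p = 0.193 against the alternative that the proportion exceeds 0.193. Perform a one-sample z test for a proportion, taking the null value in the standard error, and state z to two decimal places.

p̂ = 466/2304 = 0.2023.
SE = √(p₀(1−p₀)/n) = √(0.15575/2304) = 0.0082.
z = (0.2023 − 0.193)/0.0082 = 0.0093/0.0082 = 1.13.

z = 1.13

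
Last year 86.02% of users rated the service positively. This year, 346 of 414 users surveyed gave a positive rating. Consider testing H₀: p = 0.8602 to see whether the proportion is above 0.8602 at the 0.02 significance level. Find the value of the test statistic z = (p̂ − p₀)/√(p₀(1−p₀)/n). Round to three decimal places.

z = -1.435

p̂ = 346/414 = 0.83575.
Standard error under H₀: √(0.8602×0.1398/414) = 0.01704.
z = (0.83575 − 0.8602)/0.01704 = -0.02445/0.01704 = -1.435.
p-value = P(Z > -1.435) ≈ 0.9243. With α = 0.02, fail to reject H₀.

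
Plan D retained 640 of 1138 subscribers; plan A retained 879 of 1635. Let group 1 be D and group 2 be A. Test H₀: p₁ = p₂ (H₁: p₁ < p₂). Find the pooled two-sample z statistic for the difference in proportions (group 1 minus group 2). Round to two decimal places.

z = 1.29

p̂₁ = 640/1138 = 0.5624, p̂₂ = 879/1635 = 0.5376.
Pooled p̂ = (640+879)/(1138+1635) = 1519/2773 = 0.5478.
SE = √(0.247717 × 0.00149036) = 0.0192.
z = (0.5624 − 0.5376)/0.0192 = 0.0248/0.0192 = 1.29.
p-value = P(Z < 1.289) ≈ 0.9014.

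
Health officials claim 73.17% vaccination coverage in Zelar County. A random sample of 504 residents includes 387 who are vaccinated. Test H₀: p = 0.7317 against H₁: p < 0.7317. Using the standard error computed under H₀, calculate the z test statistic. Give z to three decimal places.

z = 1.832

p̂ = 387/504 = 0.76786.
SE = √(p₀(1−p₀)/n) = √(0.19632/504) = 0.01974.
z = (0.76786 − 0.7317)/0.01974 = 0.03616/0.01974 = 1.832.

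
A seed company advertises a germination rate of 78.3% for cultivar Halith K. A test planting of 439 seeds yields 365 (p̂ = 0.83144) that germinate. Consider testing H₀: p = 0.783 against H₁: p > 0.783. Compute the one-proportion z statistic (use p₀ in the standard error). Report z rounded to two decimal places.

z = 2.46

p̂ = 365/439 = 0.8314.
Under H₀, SE = √(0.783·0.217/439) = √(0.000387041) = 0.0197.
z = (0.8314 − 0.783)/0.0197 = 0.0484/0.0197 = 2.46.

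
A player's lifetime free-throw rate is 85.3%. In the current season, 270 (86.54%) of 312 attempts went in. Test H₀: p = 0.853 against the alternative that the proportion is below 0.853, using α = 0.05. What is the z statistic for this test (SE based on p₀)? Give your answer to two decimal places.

p̂ = 270/312 ≈ 0.8654.
SE = √(p₀(1−p₀)/n) = √(0.12539/312) = 0.0200.
z = (0.8654 − 0.853)/0.0200 = 0.0124/0.0200 = 0.62.
p-value = P(Z < 0.618) ≈ 0.7316; since p > α = 0.05, fail to reject H₀.

z = 0.62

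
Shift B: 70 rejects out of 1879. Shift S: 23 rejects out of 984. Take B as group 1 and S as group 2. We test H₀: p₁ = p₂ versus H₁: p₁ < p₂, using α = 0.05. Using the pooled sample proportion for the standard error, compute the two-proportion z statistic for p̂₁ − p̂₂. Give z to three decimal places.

p̂₁ = 70/1879 = 0.037254, p̂₂ = 23/984 = 0.023374.
Pooled p̂ = (70+23)/(1879+984) = 93/2863 = 0.032483.
SE = √(0.0314282 × 0.00154846) = 0.006976.
z = (0.037254 − 0.023374)/0.006976 = 0.013880/0.006976 = 1.990.
p-value = P(Z < 1.990) ≈ 0.9767. With α = 0.05, fail to reject H₀.

z = 1.990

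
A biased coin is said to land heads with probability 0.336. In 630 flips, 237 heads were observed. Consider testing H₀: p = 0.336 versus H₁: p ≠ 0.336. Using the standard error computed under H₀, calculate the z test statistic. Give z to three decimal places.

p̂ = 237/630 = 0.376190.
Standard error under H₀: √(0.336×0.664/630) = 0.018818.
z = (0.376190 − 0.336)/0.018818 = 0.040190/0.018818 = 2.136.
p-value = 2·P(Z > 2.136) ≈ 0.0327.

z = 2.136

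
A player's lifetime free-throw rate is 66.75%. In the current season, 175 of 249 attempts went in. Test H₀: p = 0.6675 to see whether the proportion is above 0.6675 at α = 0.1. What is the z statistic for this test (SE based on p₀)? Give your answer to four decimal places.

p̂ = 175/249 ≈ 0.702811.
Standard error under H₀: √(0.6675×0.3325/249) = 0.029855.
z = (0.702811 − 0.6675)/0.029855 = 0.035311/0.029855 = 1.1827.
p-value = P(Z > 1.183) ≈ 0.1185; since p > α = 0.1, fail to reject H₀.

z = 1.1827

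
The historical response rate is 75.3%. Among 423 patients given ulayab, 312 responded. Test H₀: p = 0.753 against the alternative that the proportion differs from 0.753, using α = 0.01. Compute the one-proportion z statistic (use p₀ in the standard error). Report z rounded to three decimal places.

z = -0.735

p̂ = 312/423 = 0.73759.
Standard error under H₀: √(0.753×0.247/423) = 0.02097.
z = (0.73759 − 0.753)/0.02097 = -0.01541/0.02097 = -0.735.
Two-sided p-value ≈ 2·Φ(−0.735) = 0.4624, so at α = 0.01 we fail to reject H₀.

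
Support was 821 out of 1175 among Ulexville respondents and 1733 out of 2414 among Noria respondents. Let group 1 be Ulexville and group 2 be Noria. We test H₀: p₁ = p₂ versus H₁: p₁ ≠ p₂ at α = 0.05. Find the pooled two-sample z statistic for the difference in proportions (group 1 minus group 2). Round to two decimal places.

p̂₁ = 821/1175 ≈ 0.6987, p̂₂ = 1733/2414 ≈ 0.7179.
Pooled p̂ = (821+1733)/(1175+2414) = 2554/3589 = 0.7116.
SE = √(p̂(1−p̂)(1/n₁+1/n₂)) = √(0.7116·0.2884·0.00126531) = √(0.000259665) = 0.0161.
z = (0.6987 − 0.7179)/0.0161 = -0.0192/0.0161 = -1.19.
p-value = 2·P(Z > 1.190) ≈ 0.2341; since p > α = 0.05, fail to reject H₀.

z = -1.19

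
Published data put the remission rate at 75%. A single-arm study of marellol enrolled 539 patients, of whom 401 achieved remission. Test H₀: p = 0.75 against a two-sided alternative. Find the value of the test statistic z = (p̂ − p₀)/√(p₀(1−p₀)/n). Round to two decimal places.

z = -0.32

p̂ = 401/539 ≈ 0.7440.
SE = √(p₀(1−p₀)/n) = √(0.1875/539) = 0.0187.
z = (0.7440 − 0.75)/0.0187 = -0.0060/0.0187 = -0.32.
p-value = 2·P(Z > 0.323) ≈ 0.7465.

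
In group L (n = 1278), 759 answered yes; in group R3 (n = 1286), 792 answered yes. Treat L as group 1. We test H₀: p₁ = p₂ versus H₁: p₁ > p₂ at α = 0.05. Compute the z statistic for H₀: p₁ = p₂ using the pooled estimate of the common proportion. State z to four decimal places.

z = -1.1376

p̂₁ = 759/1278 ≈ 0.593897, p̂₂ = 792/1286 ≈ 0.615863.
Pooled p̂ = (759+792)/(1278+1286) = 1551/2564 = 0.604914.
SE = √(p̂(1−p̂)(1/n₁+1/n₂)) = √(0.604914·0.395086·0.00156008) = √(0.000372848) = 0.019309.
z = (0.593897 − 0.615863)/0.019309 = -0.021966/0.019309 = -1.1376.
p-value = P(Z > -1.138) ≈ 0.8724. With α = 0.05, fail to reject H₀.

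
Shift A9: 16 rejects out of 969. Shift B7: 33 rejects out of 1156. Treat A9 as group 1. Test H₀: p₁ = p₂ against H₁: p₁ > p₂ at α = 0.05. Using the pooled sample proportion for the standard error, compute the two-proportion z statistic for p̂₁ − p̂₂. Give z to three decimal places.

z = -1.841

p̂₁ = 16/969 ≈ 0.01651, p̂₂ = 33/1156 ≈ 0.02855.
Pooled p̂ = (16+33)/(969+1156) = 49/2125 = 0.02306.
SE = √(p̂(1−p̂)(1/n₁+1/n₂)) = √(0.02306·0.97694·0.00189704) = √(4.27349e-05) = 0.00654.
z = (0.01651 − 0.02855)/0.00654 = -0.01204/0.00654 = -1.841.
p-value = P(Z > -1.841) ≈ 0.9672, so at α = 0.05 we fail to reject H₀.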